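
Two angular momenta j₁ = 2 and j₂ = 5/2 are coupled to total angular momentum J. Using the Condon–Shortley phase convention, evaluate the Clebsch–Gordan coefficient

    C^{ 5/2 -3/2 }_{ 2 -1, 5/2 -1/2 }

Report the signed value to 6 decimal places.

-0.414039

√[6·2!2!3!/8! · 1!3!2!3!1!4!] = √(216/35)
  +(−1)^1/∏(1,1,2,1,0,2)! = -1/4  (running -1/4)
  +(−1)^2/∏(2,0,1,0,1,3)! = 1/12  (running -1/6)
⟨..|..⟩ = √(216/35)·(-1/6) = -0.414039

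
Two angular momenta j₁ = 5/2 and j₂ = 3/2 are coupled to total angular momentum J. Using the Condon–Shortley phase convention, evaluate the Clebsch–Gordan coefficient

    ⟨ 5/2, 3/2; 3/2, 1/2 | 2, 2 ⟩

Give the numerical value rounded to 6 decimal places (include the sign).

√[5·2!3!1!/7! · 4!1!2!1!4!0!] = √(96/7)
  +(−1)^1/∏(1,1,0,1,3,0)! = -1/6  (running -1/6)
⟨..|..⟩ = √(96/7)·(-1/6) = -0.617213

-0.617213  (= −√(8/21))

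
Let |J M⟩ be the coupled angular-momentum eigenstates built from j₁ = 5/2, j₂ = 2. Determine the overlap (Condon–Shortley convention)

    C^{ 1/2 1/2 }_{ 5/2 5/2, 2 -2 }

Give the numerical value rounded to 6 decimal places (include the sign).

triangle: 4!·1!·0!/6! = 24/720
(j±m)!: 5!·0!·0!·4!·1!·0! = 2880
prefactor² = (2J+1)·Δ·N² = 192
  k=0: +1/(0!·4!·0!·0!·1!·0!) = 1/24
Σ = 1/24  ⇒  CG² = 192·1/24² = 1/3
CG = +√(1/3) = +0.577350

+√(1/3) = +0.577350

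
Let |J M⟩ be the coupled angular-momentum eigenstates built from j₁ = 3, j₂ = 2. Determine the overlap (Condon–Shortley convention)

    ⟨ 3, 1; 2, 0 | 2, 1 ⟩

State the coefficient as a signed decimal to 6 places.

j₁+j₂−J=3  J+j₁−j₂=3  J−j₁+j₂=1  j₁+j₂+J+1=8
(j₁±m₁, j₂±m₂, J±M) = (4,2,2,2,3,1)
P² = 36/7
sum k=1..2:
  [1] −1/4 = -1/4
  [2] +1/12 = 1/12
S = -1/6
C² = P²·S² = 1/7 ; C = -0.377964

-0.377964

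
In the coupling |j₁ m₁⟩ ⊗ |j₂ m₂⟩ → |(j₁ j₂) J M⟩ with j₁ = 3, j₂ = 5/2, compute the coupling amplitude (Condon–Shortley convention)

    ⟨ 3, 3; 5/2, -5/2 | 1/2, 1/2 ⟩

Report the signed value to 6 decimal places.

j₁+j₂−J=5  J+j₁−j₂=1  J−j₁+j₂=0  j₁+j₂+J+1=7
(j₁±m₁, j₂±m₂, J±M) = (6,0,0,5,1,0)
P² = 28800/7
sum k=0..0:
  [0] +1/120 = 1/120
S = 1/120
C² = P²·S² = 2/7 ; C = +0.534522

+√(2/7) = +0.534522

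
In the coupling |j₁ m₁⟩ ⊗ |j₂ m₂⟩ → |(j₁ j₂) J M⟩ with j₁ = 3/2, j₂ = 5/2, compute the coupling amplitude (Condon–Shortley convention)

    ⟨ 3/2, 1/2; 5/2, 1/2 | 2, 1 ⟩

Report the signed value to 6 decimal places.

√[5·2!1!3!/7! · 2!1!3!2!3!1!] = √(12/7)
  +(−1)^0/∏(0,2,1,3,0,0)! = 1/12  (running 1/12)
  +(−1)^1/∏(1,1,0,2,1,1)! = -1/2  (running -5/12)
⟨..|..⟩ = √(12/7)·(-5/12) = -0.545545

-0.545545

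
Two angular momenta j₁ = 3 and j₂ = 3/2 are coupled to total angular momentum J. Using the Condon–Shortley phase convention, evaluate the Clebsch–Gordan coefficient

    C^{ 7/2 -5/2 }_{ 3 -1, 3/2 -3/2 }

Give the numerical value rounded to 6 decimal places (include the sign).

j₁+j₂−J=1  J+j₁−j₂=5  J−j₁+j₂=2  j₁+j₂+J+1=9
(j₁±m₁, j₂±m₂, J±M) = (2,4,0,3,1,6)
P² = 7680/7
sum k=0..0:
  [0] +1/48 = 1/48
S = 1/48
C² = P²·S² = 10/21 ; C = +0.690066

+0.690066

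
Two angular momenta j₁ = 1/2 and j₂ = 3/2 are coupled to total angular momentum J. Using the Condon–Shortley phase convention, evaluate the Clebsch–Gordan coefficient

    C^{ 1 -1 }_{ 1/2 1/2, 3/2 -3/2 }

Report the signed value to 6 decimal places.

+0.866025

√[3·1!0!2!/4! · 1!0!0!3!0!2!] = √(3)
  +(−1)^0/∏(0,1,0,0,0,2)! = 1/2  (running 1/2)
⟨..|..⟩ = √(3)·(1/2) = +0.866025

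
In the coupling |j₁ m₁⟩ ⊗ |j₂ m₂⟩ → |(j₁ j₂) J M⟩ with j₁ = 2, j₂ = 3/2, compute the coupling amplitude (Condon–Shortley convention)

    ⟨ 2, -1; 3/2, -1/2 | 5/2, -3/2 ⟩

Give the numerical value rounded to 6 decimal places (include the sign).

√[6·1!3!2!/7! · 1!3!1!2!1!4!] = √(144/35)
  +(−1)^0/∏(0,1,3,1,0,1)! = 1/6  (running 1/6)
  +(−1)^1/∏(1,0,2,0,1,2)! = -1/4  (running -1/12)
⟨..|..⟩ = √(144/35)·(-1/12) = -0.169031

-0.169031  (= −√(1/35))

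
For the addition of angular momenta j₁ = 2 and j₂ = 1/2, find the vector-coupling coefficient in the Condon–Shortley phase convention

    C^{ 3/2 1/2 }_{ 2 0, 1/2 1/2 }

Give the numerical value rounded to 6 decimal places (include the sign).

√[4·1!3!0!/5! · 2!2!1!0!2!1!] = √(8/5)
  +(−1)^1/∏(1,0,1,0,2,0)! = -1/2  (running -1/2)
⟨..|..⟩ = √(8/5)·(-1/2) = -0.632456

-0.632456  (= −√(2/5))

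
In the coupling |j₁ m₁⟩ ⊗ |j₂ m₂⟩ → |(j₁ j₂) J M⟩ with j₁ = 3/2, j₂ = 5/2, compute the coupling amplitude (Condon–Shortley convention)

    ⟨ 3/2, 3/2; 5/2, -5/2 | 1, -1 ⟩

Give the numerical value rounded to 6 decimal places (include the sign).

triangle: 3!·0!·2!/6! = 12/720
(j±m)!: 3!·0!·0!·5!·0!·2! = 1440
prefactor² = (2J+1)·Δ·N² = 72
  k=0: +1/(0!·3!·0!·0!·0!·2!) = 1/12
Σ = 1/12  ⇒  CG² = 72·1/12² = 1/2
CG = +√(1/2) = +0.707107

+0.707107  (= +√(1/2))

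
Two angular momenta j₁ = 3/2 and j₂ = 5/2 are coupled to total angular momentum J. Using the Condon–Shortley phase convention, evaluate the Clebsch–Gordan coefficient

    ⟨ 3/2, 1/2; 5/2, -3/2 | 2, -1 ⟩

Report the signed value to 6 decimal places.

+0.154303  (= +√(1/42))

j₁+j₂−J=2  J+j₁−j₂=1  J−j₁+j₂=3  j₁+j₂+J+1=7
(j₁±m₁, j₂±m₂, J±M) = (2,1,1,4,1,3)
P² = 24/7
sum k=0..1:
  [0] +1/4 = 1/4
  [1] −1/6 = -1/6
S = 1/12
C² = P²·S² = 1/42 ; C = +0.154303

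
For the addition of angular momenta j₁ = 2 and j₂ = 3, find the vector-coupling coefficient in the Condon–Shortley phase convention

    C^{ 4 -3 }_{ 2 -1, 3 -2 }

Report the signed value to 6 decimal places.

j₁+j₂−J=1  J+j₁−j₂=3  J−j₁+j₂=5  j₁+j₂+J+1=10
(j₁±m₁, j₂±m₂, J±M) = (1,3,1,5,1,7)
P² = 6480
sum k=0..1:
  [0] +1/144 = 1/144
  [1] −1/240 = -1/240
S = 1/360
C² = P²·S² = 1/20 ; C = +0.223607

+0.223607  (= +√(1/20))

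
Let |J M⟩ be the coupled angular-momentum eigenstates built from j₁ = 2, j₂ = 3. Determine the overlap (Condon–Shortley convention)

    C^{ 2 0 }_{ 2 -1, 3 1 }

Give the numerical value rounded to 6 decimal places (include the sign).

j₁+j₂−J=3  J+j₁−j₂=1  J−j₁+j₂=3  j₁+j₂+J+1=8
(j₁±m₁, j₂±m₂, J±M) = (1,3,4,2,2,2)
P² = 36/7
sum k=2..3:
  [2] +1/4 = 1/4
  [3] −1/12 = -1/12
S = 1/6
C² = P²·S² = 1/7 ; C = +0.377964

+0.377964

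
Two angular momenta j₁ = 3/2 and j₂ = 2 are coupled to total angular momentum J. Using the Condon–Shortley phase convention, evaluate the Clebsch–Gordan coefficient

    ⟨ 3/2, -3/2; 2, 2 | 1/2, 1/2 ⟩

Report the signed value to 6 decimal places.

−√(2/5) ≈ -0.632456

triangle: 3!*0!*1!/5! = 6/120
(j±m)!: 0!*3!*4!*0!*1!*0! = 144
prefactor² = (2J+1)*Δ*N² = 72/5
  k=3: −1/(3!*0!*0!*1!*0!*0!) = -1/6
Σ = -1/6  ⇒  CG² = 72/5*(-1/6)² = 2/5
CG = −√(2/5) = -0.632456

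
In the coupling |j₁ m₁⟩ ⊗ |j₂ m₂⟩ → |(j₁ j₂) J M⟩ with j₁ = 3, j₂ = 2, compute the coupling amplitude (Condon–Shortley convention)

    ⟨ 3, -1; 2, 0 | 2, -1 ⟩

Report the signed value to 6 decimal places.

+√(1/7) ≈ +0.377964

triangle: 3!*3!*1!/8! = 36/40320
(j±m)!: 2!*4!*2!*2!*1!*3! = 1152
prefactor² = (2J+1)*Δ*N² = 36/7
  k=1: −1/(1!*2!*3!*1!*0!*0!) = -1/12
  k=2: +1/(2!*1!*2!*0!*1!*1!) = 1/4
Σ = 1/6  ⇒  CG² = 36/7*1/6² = 1/7
CG = +√(1/7) = +0.377964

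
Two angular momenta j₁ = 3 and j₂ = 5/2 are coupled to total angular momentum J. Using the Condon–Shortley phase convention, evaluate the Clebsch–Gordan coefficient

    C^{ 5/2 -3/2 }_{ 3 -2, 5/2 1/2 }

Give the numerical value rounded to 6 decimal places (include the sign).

+0.267261

triangle: 3!*3!*2!/9! = 72/362880
(j±m)!: 1!*5!*3!*2!*1!*4! = 34560
prefactor² = (2J+1)*Δ*N² = 288/7
  k=2: +1/(2!*1!*3!*1!*0!*1!) = 1/12
  k=3: −1/(3!*0!*2!*0!*1!*2!) = -1/24
Σ = 1/24  ⇒  CG² = 288/7*1/24² = 1/14
CG = +√(1/14) = +0.267261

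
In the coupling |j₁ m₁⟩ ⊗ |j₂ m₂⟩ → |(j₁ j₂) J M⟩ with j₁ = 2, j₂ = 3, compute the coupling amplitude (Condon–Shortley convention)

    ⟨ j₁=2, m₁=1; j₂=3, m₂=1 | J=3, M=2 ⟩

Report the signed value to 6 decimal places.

−√(1/4) = -0.500000

√[7·2!2!4!/9! · 3!1!4!2!5!1!] = √(64)
  +(−1)^0/∏(0,2,1,4,1,0)! = 1/48  (running 1/48)
  +(−1)^1/∏(1,1,0,3,2,1)! = -1/12  (running -1/16)
⟨..|..⟩ = √(64)·(-1/16) = -0.500000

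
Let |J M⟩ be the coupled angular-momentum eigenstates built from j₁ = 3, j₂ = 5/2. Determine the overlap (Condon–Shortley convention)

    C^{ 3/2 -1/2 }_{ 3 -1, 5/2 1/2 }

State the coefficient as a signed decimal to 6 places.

−√(1/105) = -0.097590

√[4·4!2!1!/8! · 2!4!3!2!1!2!] = √(192/35)
  +(−1)^2/∏(2,2,2,1,0,0)! = 1/8  (running 1/8)
  +(−1)^3/∏(3,1,1,0,1,1)! = -1/6  (running -1/24)
⟨..|..⟩ = √(192/35)·(-1/24) = -0.097590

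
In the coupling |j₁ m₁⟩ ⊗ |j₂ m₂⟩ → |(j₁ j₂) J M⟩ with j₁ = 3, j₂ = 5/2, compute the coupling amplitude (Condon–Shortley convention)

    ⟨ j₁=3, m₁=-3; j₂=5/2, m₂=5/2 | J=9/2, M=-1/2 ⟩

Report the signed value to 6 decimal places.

j₁+j₂−J=1  J+j₁−j₂=5  J−j₁+j₂=4  j₁+j₂+J+1=11
(j₁±m₁, j₂±m₂, J±M) = (0,6,5,0,4,5)
P² = 13824000/77
sum k=1..1:
  [1] −1/2880 = -1/2880
S = -1/2880
C² = P²·S² = 5/231 ; C = -0.147122

−√(5/231) = -0.147122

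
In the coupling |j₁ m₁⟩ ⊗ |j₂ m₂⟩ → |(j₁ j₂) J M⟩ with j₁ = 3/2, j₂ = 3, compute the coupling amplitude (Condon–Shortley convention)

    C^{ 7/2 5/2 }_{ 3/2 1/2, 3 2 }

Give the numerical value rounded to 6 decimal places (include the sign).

triangle: 1!*2!*5!/9! = 240/362880
(j±m)!: 2!*1!*5!*1!*6!*1! = 172800
prefactor² = (2J+1)*Δ*N² = 6400/7
  k=0: +1/(0!*1!*1!*5!*1!*0!) = 1/120
  k=1: −1/(1!*0!*0!*4!*2!*1!) = -1/48
Σ = -1/80  ⇒  CG² = 6400/7*(-1/80)² = 1/7
CG = −√(1/7) = -0.377964

-0.377964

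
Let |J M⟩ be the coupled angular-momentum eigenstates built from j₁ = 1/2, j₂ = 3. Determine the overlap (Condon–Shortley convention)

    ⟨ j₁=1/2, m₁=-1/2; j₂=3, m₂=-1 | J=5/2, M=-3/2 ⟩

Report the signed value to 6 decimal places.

triangle: 1!×0!×5!/7! = 120/5040
(j±m)!: 0!×1!×2!×4!×1!×4! = 1152
prefactor² = (2J+1)×Δ×N² = 1152/7
  k=1: −1/(1!×0!×0!×1!×0!×4!) = -1/24
Σ = -1/24  ⇒  CG² = 1152/7×(-1/24)² = 2/7
CG = −√(2/7) = -0.534522

−√(2/7) ≈ -0.534522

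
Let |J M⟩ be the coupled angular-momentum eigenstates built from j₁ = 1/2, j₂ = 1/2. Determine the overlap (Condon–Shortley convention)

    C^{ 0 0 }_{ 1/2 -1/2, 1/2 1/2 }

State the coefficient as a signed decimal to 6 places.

j₁+j₂−J=1  J+j₁−j₂=0  J−j₁+j₂=0  j₁+j₂+J+1=2
(j₁±m₁, j₂±m₂, J±M) = (0,1,1,0,0,0)
P² = 1/2
sum k=1..1:
  [1] −1/1 = -1
S = -1
C² = P²·S² = 1/2 ; C = -0.707107

−√(1/2) ≈ -0.707107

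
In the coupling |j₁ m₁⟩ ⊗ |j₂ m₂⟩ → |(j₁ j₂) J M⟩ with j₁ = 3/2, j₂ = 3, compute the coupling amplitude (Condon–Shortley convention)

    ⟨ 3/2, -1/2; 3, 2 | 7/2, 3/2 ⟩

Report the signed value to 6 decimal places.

-0.654654  (= −√(3/7))

√[8·1!2!5!/9! · 1!2!5!1!5!2!] = √(6400/21)
  +(−1)^0/∏(0,1,2,5,0,0)! = 1/240  (running 1/240)
  +(−1)^1/∏(1,0,1,4,1,1)! = -1/24  (running -3/80)
⟨..|..⟩ = √(6400/21)·(-3/80) = -0.654654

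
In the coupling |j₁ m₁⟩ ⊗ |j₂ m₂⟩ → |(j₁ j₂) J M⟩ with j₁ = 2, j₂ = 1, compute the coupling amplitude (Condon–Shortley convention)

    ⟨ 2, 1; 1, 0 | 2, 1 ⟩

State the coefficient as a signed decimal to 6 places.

j₁+j₂−J=1  J+j₁−j₂=3  J−j₁+j₂=1  j₁+j₂+J+1=6
(j₁±m₁, j₂±m₂, J±M) = (3,1,1,1,3,1)
P² = 3/2
sum k=0..1:
  [0] +1/2 = 1/2
  [1] −1/6 = -1/6
S = 1/3
C² = P²·S² = 1/6 ; C = +0.408248

+0.408248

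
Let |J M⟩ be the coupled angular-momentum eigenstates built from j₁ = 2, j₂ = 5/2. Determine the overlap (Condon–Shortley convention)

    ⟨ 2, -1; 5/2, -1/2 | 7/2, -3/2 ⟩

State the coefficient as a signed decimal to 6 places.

j₁+j₂−J=1  J+j₁−j₂=3  J−j₁+j₂=4  j₁+j₂+J+1=9
(j₁±m₁, j₂±m₂, J±M) = (1,3,2,3,2,5)
P² = 384/7
sum k=0..1:
  [0] +1/24 = 1/24
  [1] −1/12 = -1/12
S = -1/24
C² = P²·S² = 2/21 ; C = -0.308607

−√(2/21) = -0.308607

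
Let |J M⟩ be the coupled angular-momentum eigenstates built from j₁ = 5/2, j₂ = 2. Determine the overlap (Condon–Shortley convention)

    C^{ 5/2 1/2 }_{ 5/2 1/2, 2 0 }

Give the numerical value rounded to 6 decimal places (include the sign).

-0.478091  (= −√(8/35))

j₁+j₂−J=2  J+j₁−j₂=3  J−j₁+j₂=2  j₁+j₂+J+1=8
(j₁±m₁, j₂±m₂, J±M) = (3,2,2,2,3,2)
P² = 72/35
sum k=0..2:
  [0] +1/8 = 1/8
  [1] −1/2 = -1/2
  [2] +1/24 = 1/24
S = -1/3
C² = P²·S² = 8/35 ; C = -0.478091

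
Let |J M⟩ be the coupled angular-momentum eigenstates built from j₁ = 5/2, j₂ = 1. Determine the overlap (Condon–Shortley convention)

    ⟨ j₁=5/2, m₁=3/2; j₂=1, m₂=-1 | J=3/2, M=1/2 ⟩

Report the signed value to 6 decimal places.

√[4·2!3!0!/6! · 4!1!0!2!2!1!] = √(32/5)
  +(−1)^0/∏(0,2,1,0,2,0)! = 1/4  (running 1/4)
⟨..|..⟩ = √(32/5)·(1/4) = +0.632456

+√(2/5) = +0.632456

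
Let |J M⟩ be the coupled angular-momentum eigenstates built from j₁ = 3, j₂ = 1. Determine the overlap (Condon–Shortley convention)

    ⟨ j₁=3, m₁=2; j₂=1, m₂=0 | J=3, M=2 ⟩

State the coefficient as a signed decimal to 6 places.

j₁+j₂−J=1  J+j₁−j₂=5  J−j₁+j₂=1  j₁+j₂+J+1=8
(j₁±m₁, j₂±m₂, J±M) = (5,1,1,1,5,1)
P² = 300
sum k=0..1:
  [0] +1/24 = 1/24
  [1] −1/120 = -1/120
S = 1/30
C² = P²·S² = 1/3 ; C = +0.577350

+0.577350  (= +√(1/3))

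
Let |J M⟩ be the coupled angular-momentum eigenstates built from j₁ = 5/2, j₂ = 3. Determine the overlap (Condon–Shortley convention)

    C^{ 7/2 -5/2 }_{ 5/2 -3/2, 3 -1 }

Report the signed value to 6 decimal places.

−√(10/63) = -0.398410

triangle: 2!*3!*4!/10! = 288/3628800
(j±m)!: 1!*4!*2!*4!*1!*6! = 829440
prefactor² = (2J+1)*Δ*N² = 18432/35
  k=1: −1/(1!*1!*3!*1!*0!*3!) = -1/36
  k=2: +1/(2!*0!*2!*0!*1!*4!) = 1/96
Σ = -5/288  ⇒  CG² = 18432/35*(-5/288)² = 10/63
CG = −√(10/63) = -0.398410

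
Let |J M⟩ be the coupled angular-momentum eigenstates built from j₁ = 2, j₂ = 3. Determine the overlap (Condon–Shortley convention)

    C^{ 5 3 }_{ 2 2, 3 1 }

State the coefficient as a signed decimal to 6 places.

+0.577350

j₁+j₂−J=0  J+j₁−j₂=4  J−j₁+j₂=6  j₁+j₂+J+1=11
(j₁±m₁, j₂±m₂, J±M) = (4,0,4,2,8,2)
P² = 442368
sum k=0..0:
  [0] +1/1152 = 1/1152
S = 1/1152
C² = P²·S² = 1/3 ; C = +0.577350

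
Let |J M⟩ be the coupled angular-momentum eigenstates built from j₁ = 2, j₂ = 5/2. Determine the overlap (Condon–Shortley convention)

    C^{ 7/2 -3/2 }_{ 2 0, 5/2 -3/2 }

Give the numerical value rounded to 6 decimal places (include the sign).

+√(2/7) = +0.534522

triangle: 1!·3!·4!/9! = 144/362880
(j±m)!: 2!·2!·1!·4!·2!·5! = 23040
prefactor² = (2J+1)·Δ·N² = 512/7
  k=0: +1/(0!·1!·2!·1!·1!·3!) = 1/12
  k=1: −1/(1!·0!·1!·0!·2!·4!) = -1/48
Σ = 1/16  ⇒  CG² = 512/7·1/16² = 2/7
CG = +√(2/7) = +0.534522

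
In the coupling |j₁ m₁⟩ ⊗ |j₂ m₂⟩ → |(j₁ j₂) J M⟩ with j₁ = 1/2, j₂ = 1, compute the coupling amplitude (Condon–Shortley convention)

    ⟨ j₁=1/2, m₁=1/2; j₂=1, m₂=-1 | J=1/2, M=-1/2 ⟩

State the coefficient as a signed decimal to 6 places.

+0.816497

√[2·1!0!1!/3! · 1!0!0!2!0!1!] = √(2/3)
  +(−1)^0/∏(0,1,0,0,0,1)! = 1  (running 1)
⟨..|..⟩ = √(2/3)·(1) = +0.816497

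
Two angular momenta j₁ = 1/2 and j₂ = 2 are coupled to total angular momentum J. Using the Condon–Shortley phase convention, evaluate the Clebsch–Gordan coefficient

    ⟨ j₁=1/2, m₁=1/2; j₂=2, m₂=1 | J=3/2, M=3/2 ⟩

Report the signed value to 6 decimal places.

√[4·1!0!3!/5! · 1!0!3!1!3!0!] = √(36/5)
  +(−1)^0/∏(0,1,0,3,0,0)! = 1/6  (running 1/6)
⟨..|..⟩ = √(36/5)·(1/6) = +0.447214

+√(1/5) ≈ +0.447214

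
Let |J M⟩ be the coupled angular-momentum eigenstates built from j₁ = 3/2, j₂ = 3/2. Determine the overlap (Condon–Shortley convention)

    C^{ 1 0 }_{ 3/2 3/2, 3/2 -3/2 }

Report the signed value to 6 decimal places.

+0.670820

√[3·2!1!1!/5! · 3!0!0!3!1!1!] = √(9/5)
  +(−1)^0/∏(0,2,0,0,1,1)! = 1/2  (running 1/2)
⟨..|..⟩ = √(9/5)·(1/2) = +0.670820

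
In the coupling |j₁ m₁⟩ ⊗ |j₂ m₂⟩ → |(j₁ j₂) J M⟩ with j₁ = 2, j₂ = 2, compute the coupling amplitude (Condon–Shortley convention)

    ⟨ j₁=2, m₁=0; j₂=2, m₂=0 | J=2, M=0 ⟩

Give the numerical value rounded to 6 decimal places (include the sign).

−√(2/7) = -0.534522

√[5·2!2!2!/7! · 2!2!2!2!2!2!] = √(32/63)
  +(−1)^0/∏(0,2,2,2,0,0)! = 1/8  (running 1/8)
  +(−1)^1/∏(1,1,1,1,1,1)! = -1  (running -7/8)
  +(−1)^2/∏(2,0,0,0,2,2)! = 1/8  (running -3/4)
⟨..|..⟩ = √(32/63)·(-3/4) = -0.534522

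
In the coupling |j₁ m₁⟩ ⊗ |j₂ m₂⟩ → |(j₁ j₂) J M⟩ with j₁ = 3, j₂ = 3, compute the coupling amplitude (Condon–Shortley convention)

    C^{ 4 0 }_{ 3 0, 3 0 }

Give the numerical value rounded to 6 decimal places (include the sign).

j₁+j₂−J=2  J+j₁−j₂=4  J−j₁+j₂=4  j₁+j₂+J+1=11
(j₁±m₁, j₂±m₂, J±M) = (3,3,3,3,4,4)
P² = 373248/1925
sum k=0..2:
  [0] +1/72 = 1/72
  [1] −1/16 = -1/16
  [2] +1/72 = 1/72
S = -5/144
C² = P²·S² = 18/77 ; C = -0.483494

-0.483494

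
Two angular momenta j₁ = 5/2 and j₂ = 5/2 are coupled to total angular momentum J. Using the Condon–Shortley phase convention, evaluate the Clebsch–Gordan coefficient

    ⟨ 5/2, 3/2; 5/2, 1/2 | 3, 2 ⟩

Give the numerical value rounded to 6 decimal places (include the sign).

-0.288675  (= −√(1/12))

j₁+j₂−J=2  J+j₁−j₂=3  J−j₁+j₂=3  j₁+j₂+J+1=9
(j₁±m₁, j₂±m₂, J±M) = (4,1,3,2,5,1)
P² = 48
sum k=0..1:
  [0] +1/24 = 1/24
  [1] −1/12 = -1/12
S = -1/24
C² = P²·S² = 1/12 ; C = -0.288675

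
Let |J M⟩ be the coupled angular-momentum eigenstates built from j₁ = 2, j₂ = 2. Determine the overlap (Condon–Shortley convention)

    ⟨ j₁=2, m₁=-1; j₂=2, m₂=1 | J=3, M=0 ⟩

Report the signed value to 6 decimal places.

-0.632456

j₁+j₂−J=1  J+j₁−j₂=3  J−j₁+j₂=3  j₁+j₂+J+1=8
(j₁±m₁, j₂±m₂, J±M) = (1,3,3,1,3,3)
P² = 81/10
sum k=0..1:
  [0] +1/36 = 1/36
  [1] −1/4 = -1/4
S = -2/9
C² = P²·S² = 2/5 ; C = -0.632456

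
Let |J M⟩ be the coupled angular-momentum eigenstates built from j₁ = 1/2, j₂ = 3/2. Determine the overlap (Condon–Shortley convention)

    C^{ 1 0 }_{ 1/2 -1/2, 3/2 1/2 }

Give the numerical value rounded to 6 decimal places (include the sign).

√[3·1!0!2!/4! · 0!1!2!1!1!1!] = √(1/2)
  +(−1)^1/∏(1,0,0,1,0,1)! = -1  (running -1)
⟨..|..⟩ = √(1/2)·(-1) = -0.707107

−√(1/2) ≈ -0.707107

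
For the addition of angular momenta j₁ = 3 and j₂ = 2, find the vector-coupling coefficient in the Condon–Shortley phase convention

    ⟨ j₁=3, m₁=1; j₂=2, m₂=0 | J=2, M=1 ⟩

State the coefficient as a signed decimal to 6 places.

√[5·3!3!1!/8! · 4!2!2!2!3!1!] = √(36/7)
  +(−1)^1/∏(1,2,1,1,2,0)! = -1/4  (running -1/4)
  +(−1)^2/∏(2,1,0,0,3,1)! = 1/12  (running -1/6)
⟨..|..⟩ = √(36/7)·(-1/6) = -0.377964

−√(1/7) ≈ -0.377964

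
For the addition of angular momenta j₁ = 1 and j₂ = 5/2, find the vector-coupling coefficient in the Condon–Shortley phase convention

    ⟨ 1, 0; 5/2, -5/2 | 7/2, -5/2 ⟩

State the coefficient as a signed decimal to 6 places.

triangle: 0!·2!·5!/8! = 240/40320
(j±m)!: 1!·1!·0!·5!·1!·6! = 86400
prefactor² = (2J+1)·Δ·N² = 28800/7
  k=0: +1/(0!·0!·1!·0!·1!·5!) = 1/120
Σ = 1/120  ⇒  CG² = 28800/7·1/120² = 2/7
CG = +√(2/7) = +0.534522

+√(2/7) ≈ +0.534522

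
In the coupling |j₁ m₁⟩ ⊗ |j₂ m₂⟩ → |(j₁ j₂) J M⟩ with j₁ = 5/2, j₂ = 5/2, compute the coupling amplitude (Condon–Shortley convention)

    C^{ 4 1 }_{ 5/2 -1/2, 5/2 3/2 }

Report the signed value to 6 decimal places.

−√(5/14) = -0.597614

√[9·1!4!4!/10! · 2!3!4!1!5!3!] = √(10368/35)
  +(−1)^0/∏(0,1,3,4,1,0)! = 1/144  (running 1/144)
  +(−1)^1/∏(1,0,2,3,2,1)! = -1/24  (running -5/144)
⟨..|..⟩ = √(10368/35)·(-5/144) = -0.597614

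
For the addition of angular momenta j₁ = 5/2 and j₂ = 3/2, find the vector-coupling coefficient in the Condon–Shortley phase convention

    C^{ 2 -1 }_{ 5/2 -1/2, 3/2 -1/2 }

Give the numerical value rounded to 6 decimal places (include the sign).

-0.545545  (= −√(25/84))

j₁+j₂−J=2  J+j₁−j₂=3  J−j₁+j₂=1  j₁+j₂+J+1=7
(j₁±m₁, j₂±m₂, J±M) = (2,3,1,2,1,3)
P² = 12/7
sum k=0..1:
  [0] +1/12 = 1/12
  [1] −1/2 = -1/2
S = -5/12
C² = P²·S² = 25/84 ; C = -0.545545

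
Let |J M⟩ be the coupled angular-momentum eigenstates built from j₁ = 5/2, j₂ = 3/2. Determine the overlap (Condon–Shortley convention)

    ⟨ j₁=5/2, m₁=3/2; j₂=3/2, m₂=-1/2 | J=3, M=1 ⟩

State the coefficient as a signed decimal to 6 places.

+0.639010

triangle: 1!*4!*2!/8! = 48/40320
(j±m)!: 4!*1!*1!*2!*4!*2! = 2304
prefactor² = (2J+1)*Δ*N² = 96/5
  k=0: +1/(0!*1!*1!*1!*3!*1!) = 1/6
  k=1: −1/(1!*0!*0!*0!*4!*2!) = -1/48
Σ = 7/48  ⇒  CG² = 96/5*7/48² = 49/120
CG = +√(49/120) = +0.639010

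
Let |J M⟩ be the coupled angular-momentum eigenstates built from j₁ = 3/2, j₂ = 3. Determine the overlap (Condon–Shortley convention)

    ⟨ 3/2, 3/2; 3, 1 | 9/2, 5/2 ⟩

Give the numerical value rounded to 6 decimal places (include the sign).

j₁+j₂−J=0  J+j₁−j₂=3  J−j₁+j₂=6  j₁+j₂+J+1=10
(j₁±m₁, j₂±m₂, J±M) = (3,0,4,2,7,2)
P² = 34560
sum k=0..0:
  [0] +1/288 = 1/288
S = 1/288
C² = P²·S² = 5/12 ; C = +0.645497

+√(5/12) = +0.645497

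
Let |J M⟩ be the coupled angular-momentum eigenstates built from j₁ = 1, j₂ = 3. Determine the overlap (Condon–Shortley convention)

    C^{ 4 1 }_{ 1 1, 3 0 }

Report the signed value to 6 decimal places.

j₁+j₂−J=0  J+j₁−j₂=2  J−j₁+j₂=6  j₁+j₂+J+1=9
(j₁±m₁, j₂±m₂, J±M) = (2,0,3,3,5,3)
P² = 12960/7
sum k=0..0:
  [0] +1/72 = 1/72
S = 1/72
C² = P²·S² = 5/14 ; C = +0.597614

+√(5/14) = +0.597614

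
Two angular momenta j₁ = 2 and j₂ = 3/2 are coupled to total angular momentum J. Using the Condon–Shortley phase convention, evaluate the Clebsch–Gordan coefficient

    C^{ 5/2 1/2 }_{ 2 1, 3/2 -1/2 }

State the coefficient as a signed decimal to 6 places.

+√(5/14) ≈ +0.597614

triangle: 1!*3!*2!/7! = 12/5040
(j±m)!: 3!*1!*1!*2!*3!*2! = 144
prefactor² = (2J+1)*Δ*N² = 72/35
  k=0: +1/(0!*1!*1!*1!*2!*1!) = 1/2
  k=1: −1/(1!*0!*0!*0!*3!*2!) = -1/12
Σ = 5/12  ⇒  CG² = 72/35*5/12² = 5/14
CG = +√(5/14) = +0.597614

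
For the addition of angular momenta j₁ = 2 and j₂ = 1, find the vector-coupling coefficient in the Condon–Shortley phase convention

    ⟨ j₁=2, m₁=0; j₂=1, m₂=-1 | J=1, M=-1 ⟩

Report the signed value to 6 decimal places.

+0.316228  (= +√(1/10))

triangle: 2!×2!×0!/5! = 4/120
(j±m)!: 2!×2!×0!×2!×0!×2! = 16
prefactor² = (2J+1)×Δ×N² = 8/5
  k=0: +1/(0!×2!×2!×0!×0!×0!) = 1/4
Σ = 1/4  ⇒  CG² = 8/5×1/4² = 1/10
CG = +√(1/10) = +0.316228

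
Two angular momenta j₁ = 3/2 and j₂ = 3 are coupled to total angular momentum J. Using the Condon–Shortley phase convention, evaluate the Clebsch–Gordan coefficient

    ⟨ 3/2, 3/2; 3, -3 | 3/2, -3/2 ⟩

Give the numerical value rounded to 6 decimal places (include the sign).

j₁+j₂−J=3  J+j₁−j₂=0  J−j₁+j₂=3  j₁+j₂+J+1=7
(j₁±m₁, j₂±m₂, J±M) = (3,0,0,6,0,3)
P² = 5184/7
sum k=0..0:
  [0] +1/36 = 1/36
S = 1/36
C² = P²·S² = 4/7 ; C = +0.755929

+√(4/7) = +0.755929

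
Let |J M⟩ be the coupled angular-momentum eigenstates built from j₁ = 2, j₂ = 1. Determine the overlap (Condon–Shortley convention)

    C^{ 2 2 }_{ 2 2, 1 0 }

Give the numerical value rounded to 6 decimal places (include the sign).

triangle: 1!*3!*1!/6! = 6/720
(j±m)!: 4!*0!*1!*1!*4!*0! = 576
prefactor² = (2J+1)*Δ*N² = 24
  k=0: +1/(0!*1!*0!*1!*3!*0!) = 1/6
Σ = 1/6  ⇒  CG² = 24*1/6² = 2/3
CG = +√(2/3) = +0.816497

+0.816497  (= +√(2/3))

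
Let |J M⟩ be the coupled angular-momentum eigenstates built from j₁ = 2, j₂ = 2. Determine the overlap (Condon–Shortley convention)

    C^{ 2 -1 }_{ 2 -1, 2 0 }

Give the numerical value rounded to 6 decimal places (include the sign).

triangle: 2!·2!·2!/7! = 8/5040
(j±m)!: 1!·3!·2!·2!·1!·3! = 144
prefactor² = (2J+1)·Δ·N² = 8/7
  k=1: −1/(1!·1!·2!·1!·0!·1!) = -1/2
  k=2: +1/(2!·0!·1!·0!·1!·2!) = 1/4
Σ = -1/4  ⇒  CG² = 8/7·(-1/4)² = 1/14
CG = −√(1/14) = -0.267261

-0.267261  (= −√(1/14))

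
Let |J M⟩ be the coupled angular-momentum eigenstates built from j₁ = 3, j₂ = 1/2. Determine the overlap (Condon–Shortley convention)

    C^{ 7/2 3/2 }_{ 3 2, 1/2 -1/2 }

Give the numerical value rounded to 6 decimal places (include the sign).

√[8·0!6!1!/8! · 5!1!0!1!5!2!] = √(28800/7)
  +(−1)^0/∏(0,0,1,0,5,1)! = 1/120  (running 1/120)
⟨..|..⟩ = √(28800/7)·(1/120) = +0.534522

+0.534522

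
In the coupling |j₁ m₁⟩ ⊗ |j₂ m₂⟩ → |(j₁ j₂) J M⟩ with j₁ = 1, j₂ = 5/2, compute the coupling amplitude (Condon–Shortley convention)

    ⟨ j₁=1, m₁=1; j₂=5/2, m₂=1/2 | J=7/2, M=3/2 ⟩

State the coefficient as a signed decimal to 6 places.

+0.690066

triangle: 0!×2!×5!/8! = 240/40320
(j±m)!: 2!×0!×3!×2!×5!×2! = 5760
prefactor² = (2J+1)×Δ×N² = 1920/7
  k=0: +1/(0!×0!×0!×3!×2!×2!) = 1/24
Σ = 1/24  ⇒  CG² = 1920/7×1/24² = 10/21
CG = +√(10/21) = +0.690066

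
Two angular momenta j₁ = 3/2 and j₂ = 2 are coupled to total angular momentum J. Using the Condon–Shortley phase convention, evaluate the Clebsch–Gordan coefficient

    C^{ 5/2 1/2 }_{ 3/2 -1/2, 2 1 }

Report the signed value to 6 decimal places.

-0.597614  (= −√(5/14))

√[6·1!2!3!/7! · 1!2!3!1!3!2!] = √(72/35)
  +(−1)^0/∏(0,1,2,3,0,0)! = 1/12  (running 1/12)
  +(−1)^1/∏(1,0,1,2,1,1)! = -1/2  (running -5/12)
⟨..|..⟩ = √(72/35)·(-5/12) = -0.597614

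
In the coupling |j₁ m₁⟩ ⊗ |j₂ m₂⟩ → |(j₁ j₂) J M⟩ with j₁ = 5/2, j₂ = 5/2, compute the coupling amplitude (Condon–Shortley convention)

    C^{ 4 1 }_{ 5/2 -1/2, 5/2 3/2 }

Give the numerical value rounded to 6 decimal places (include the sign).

−√(5/14) = -0.597614

j₁+j₂−J=1  J+j₁−j₂=4  J−j₁+j₂=4  j₁+j₂+J+1=10
(j₁±m₁, j₂±m₂, J±M) = (2,3,4,1,5,3)
P² = 10368/35
sum k=0..1:
  [0] +1/144 = 1/144
  [1] −1/24 = -1/24
S = -5/144
C² = P²·S² = 5/14 ; C = -0.597614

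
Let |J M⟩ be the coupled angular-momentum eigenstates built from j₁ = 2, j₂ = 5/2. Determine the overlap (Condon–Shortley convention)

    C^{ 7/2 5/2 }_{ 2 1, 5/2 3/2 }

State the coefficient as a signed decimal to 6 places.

√[8·1!3!4!/9! · 3!1!4!1!6!1!] = √(2304/7)
  +(−1)^0/∏(0,1,1,4,2,0)! = 1/48  (running 1/48)
  +(−1)^1/∏(1,0,0,3,3,1)! = -1/36  (running -1/144)
⟨..|..⟩ = √(2304/7)·(-1/144) = -0.125988

-0.125988  (= −√(1/63))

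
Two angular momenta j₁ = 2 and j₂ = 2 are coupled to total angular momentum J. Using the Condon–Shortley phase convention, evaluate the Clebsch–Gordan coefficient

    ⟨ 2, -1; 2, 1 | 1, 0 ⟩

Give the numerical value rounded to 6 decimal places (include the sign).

triangle: 3!·1!·1!/6! = 6/720
(j±m)!: 1!·3!·3!·1!·1!·1! = 36
prefactor² = (2J+1)·Δ·N² = 9/10
  k=2: +1/(2!·1!·1!·1!·0!·0!) = 1/2
  k=3: −1/(3!·0!·0!·0!·1!·1!) = -1/6
Σ = 1/3  ⇒  CG² = 9/10·1/3² = 1/10
CG = +√(1/10) = +0.316228

+0.316228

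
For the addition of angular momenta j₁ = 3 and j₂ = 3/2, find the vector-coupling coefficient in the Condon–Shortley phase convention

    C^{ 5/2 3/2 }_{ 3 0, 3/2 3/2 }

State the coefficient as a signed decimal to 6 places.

+0.507093  (= +√(9/35))

triangle: 2!·4!·1!/8! = 48/40320
(j±m)!: 3!·3!·3!·0!·4!·1! = 5184
prefactor² = (2J+1)·Δ·N² = 1296/35
  k=2: +1/(2!·0!·1!·1!·3!·0!) = 1/12
Σ = 1/12  ⇒  CG² = 1296/35·1/12² = 9/35
CG = +√(9/35) = +0.507093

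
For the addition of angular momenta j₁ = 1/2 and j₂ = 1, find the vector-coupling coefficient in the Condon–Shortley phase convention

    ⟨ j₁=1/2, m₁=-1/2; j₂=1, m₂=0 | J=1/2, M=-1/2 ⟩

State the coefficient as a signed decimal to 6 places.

j₁+j₂−J=1  J+j₁−j₂=0  J−j₁+j₂=1  j₁+j₂+J+1=3
(j₁±m₁, j₂±m₂, J±M) = (0,1,1,1,0,1)
P² = 1/3
sum k=1..1:
  [1] −1/1 = -1
S = -1
C² = P²·S² = 1/3 ; C = -0.577350

−√(1/3) ≈ -0.577350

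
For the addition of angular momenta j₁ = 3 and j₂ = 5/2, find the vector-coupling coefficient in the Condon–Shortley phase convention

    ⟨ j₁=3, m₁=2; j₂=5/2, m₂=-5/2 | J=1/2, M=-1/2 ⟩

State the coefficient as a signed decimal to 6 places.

+√(1/21) ≈ +0.218218

√[2·5!1!0!/7! · 5!1!0!5!0!1!] = √(4800/7)
  +(−1)^0/∏(0,5,1,0,0,0)! = 1/120  (running 1/120)
⟨..|..⟩ = √(4800/7)·(1/120) = +0.218218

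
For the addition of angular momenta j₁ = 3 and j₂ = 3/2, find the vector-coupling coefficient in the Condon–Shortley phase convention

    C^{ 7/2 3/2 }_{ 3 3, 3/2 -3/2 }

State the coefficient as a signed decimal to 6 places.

+0.308607  (= +√(2/21))

triangle: 1!·5!·2!/9! = 240/362880
(j±m)!: 6!·0!·0!·3!·5!·2! = 1036800
prefactor² = (2J+1)·Δ·N² = 38400/7
  k=0: +1/(0!·1!·0!·0!·5!·2!) = 1/240
Σ = 1/240  ⇒  CG² = 38400/7·1/240² = 2/21
CG = +√(2/21) = +0.308607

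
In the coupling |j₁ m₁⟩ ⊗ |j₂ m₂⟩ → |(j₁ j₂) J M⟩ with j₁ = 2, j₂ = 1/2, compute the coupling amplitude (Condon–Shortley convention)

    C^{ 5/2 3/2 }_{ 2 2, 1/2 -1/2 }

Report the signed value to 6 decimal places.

j₁+j₂−J=0  J+j₁−j₂=4  J−j₁+j₂=1  j₁+j₂+J+1=6
(j₁±m₁, j₂±m₂, J±M) = (4,0,0,1,4,1)
P² = 576/5
sum k=0..0:
  [0] +1/24 = 1/24
S = 1/24
C² = P²·S² = 1/5 ; C = +0.447214

+√(1/5) ≈ +0.447214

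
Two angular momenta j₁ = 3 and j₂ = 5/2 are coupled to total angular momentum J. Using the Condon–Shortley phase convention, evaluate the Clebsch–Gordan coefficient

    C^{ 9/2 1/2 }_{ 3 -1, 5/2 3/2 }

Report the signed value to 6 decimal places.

triangle: 1!*5!*4!/11! = 2880/39916800
(j±m)!: 2!*4!*4!*1!*5!*4! = 3317760
prefactor² = (2J+1)*Δ*N² = 184320/77
  k=0: +1/(0!*1!*4!*4!*1!*0!) = 1/576
  k=1: −1/(1!*0!*3!*3!*2!*1!) = -1/72
Σ = -7/576  ⇒  CG² = 184320/77*(-7/576)² = 35/99
CG = −√(35/99) = -0.594588

−√(35/99) ≈ -0.594588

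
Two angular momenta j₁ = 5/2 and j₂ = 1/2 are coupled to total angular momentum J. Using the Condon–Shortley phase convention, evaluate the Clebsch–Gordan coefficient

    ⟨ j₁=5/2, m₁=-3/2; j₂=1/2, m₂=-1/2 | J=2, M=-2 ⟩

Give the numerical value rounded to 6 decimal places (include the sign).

j₁+j₂−J=1  J+j₁−j₂=4  J−j₁+j₂=0  j₁+j₂+J+1=6
(j₁±m₁, j₂±m₂, J±M) = (1,4,0,1,0,4)
P² = 96
sum k=0..0:
  [0] +1/24 = 1/24
S = 1/24
C² = P²·S² = 1/6 ; C = +0.408248

+√(1/6) = +0.408248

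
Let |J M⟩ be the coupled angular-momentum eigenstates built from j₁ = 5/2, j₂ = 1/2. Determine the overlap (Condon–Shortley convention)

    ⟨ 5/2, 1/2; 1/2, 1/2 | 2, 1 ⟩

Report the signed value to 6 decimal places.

√[5·1!4!0!/6! · 3!2!1!0!3!1!] = √(12)
  +(−1)^1/∏(1,0,1,0,3,0)! = -1/6  (running -1/6)
⟨..|..⟩ = √(12)·(-1/6) = -0.577350

−√(1/3) = -0.577350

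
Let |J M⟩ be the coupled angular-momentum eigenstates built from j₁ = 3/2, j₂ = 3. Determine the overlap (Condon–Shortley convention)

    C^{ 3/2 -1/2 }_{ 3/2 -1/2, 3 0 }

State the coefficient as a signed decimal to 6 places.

+0.507093

√[4·3!0!3!/7! · 1!2!3!3!1!2!] = √(144/35)
  +(−1)^2/∏(2,1,0,1,0,2)! = 1/4  (running 1/4)
⟨..|..⟩ = √(144/35)·(1/4) = +0.507093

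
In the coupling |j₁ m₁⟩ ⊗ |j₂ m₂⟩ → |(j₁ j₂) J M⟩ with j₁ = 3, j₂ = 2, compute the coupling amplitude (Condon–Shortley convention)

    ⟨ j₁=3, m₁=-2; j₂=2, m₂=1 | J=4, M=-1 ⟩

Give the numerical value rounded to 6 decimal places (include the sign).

-0.591608  (= −√(7/20))

triangle: 1!·5!·3!/10! = 720/3628800
(j±m)!: 1!·5!·3!·1!·3!·5! = 518400
prefactor² = (2J+1)·Δ·N² = 6480/7
  k=0: +1/(0!·1!·5!·3!·0!·0!) = 1/720
  k=1: −1/(1!·0!·4!·2!·1!·1!) = -1/48
Σ = -7/360  ⇒  CG² = 6480/7·(-7/360)² = 7/20
CG = −√(7/20) = -0.591608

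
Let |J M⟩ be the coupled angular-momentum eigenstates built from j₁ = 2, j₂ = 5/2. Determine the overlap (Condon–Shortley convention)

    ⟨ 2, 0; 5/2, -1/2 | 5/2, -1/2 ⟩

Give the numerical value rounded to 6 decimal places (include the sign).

-0.478091

√[6·2!2!3!/8! · 2!2!2!3!2!3!] = √(72/35)
  +(−1)^0/∏(0,2,2,2,0,1)! = 1/8  (running 1/8)
  +(−1)^1/∏(1,1,1,1,1,2)! = -1/2  (running -3/8)
  +(−1)^2/∏(2,0,0,0,2,3)! = 1/24  (running -1/3)
⟨..|..⟩ = √(72/35)·(-1/3) = -0.478091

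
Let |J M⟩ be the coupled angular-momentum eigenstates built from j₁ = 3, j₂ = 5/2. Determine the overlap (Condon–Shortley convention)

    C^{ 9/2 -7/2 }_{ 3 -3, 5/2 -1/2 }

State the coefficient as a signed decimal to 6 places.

√[10·1!5!4!/11! · 0!6!2!3!1!8!] = √(2764800/11)
  +(−1)^1/∏(1,0,5,1,0,3)! = -1/720  (running -1/720)
⟨..|..⟩ = √(2764800/11)·(-1/720) = -0.696311

−√(16/33) = -0.696311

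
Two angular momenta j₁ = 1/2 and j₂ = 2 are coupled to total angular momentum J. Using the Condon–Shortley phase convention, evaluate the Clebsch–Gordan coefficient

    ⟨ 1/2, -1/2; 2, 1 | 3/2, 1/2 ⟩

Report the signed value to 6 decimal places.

triangle: 1!*0!*3!/5! = 6/120
(j±m)!: 0!*1!*3!*1!*2!*1! = 12
prefactor² = (2J+1)*Δ*N² = 12/5
  k=1: −1/(1!*0!*0!*2!*0!*1!) = -1/2
Σ = -1/2  ⇒  CG² = 12/5*(-1/2)² = 3/5
CG = −√(3/5) = -0.774597

−√(3/5) = -0.774597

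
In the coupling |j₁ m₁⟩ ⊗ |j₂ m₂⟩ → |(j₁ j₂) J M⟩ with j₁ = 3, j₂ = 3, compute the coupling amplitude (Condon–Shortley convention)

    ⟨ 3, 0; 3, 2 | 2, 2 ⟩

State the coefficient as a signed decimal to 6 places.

−√(5/21) = -0.487950

√[5·4!2!2!/9! · 3!3!5!1!4!0!] = √(960/7)
  +(−1)^3/∏(3,1,0,2,2,0)! = -1/24  (running -1/24)
⟨..|..⟩ = √(960/7)·(-1/24) = -0.487950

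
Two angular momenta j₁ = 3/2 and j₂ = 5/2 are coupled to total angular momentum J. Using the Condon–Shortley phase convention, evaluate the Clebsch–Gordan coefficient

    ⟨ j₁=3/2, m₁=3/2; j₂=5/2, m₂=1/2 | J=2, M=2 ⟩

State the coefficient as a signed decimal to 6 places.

+√(1/7) = +0.377964

j₁+j₂−J=2  J+j₁−j₂=1  J−j₁+j₂=3  j₁+j₂+J+1=7
(j₁±m₁, j₂±m₂, J±M) = (3,0,3,2,4,0)
P² = 144/7
sum k=0..0:
  [0] +1/12 = 1/12
S = 1/12
C² = P²·S² = 1/7 ; C = +0.377964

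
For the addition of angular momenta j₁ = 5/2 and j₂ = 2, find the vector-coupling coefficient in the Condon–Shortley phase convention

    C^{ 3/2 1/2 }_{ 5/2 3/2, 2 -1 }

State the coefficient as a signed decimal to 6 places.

−√(2/105) ≈ -0.138013

triangle: 3!·2!·1!/7! = 12/5040
(j±m)!: 4!·1!·1!·3!·2!·1! = 288
prefactor² = (2J+1)·Δ·N² = 96/35
  k=0: +1/(0!·3!·1!·1!·1!·0!) = 1/6
  k=1: −1/(1!·2!·0!·0!·2!·1!) = -1/4
Σ = -1/12  ⇒  CG² = 96/35·(-1/12)² = 2/105
CG = −√(2/105) = -0.138013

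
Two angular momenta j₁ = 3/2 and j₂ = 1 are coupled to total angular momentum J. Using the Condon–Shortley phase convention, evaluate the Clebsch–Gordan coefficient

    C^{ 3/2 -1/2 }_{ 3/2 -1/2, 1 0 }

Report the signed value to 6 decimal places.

j₁+j₂−J=1  J+j₁−j₂=2  J−j₁+j₂=1  j₁+j₂+J+1=5
(j₁±m₁, j₂±m₂, J±M) = (1,2,1,1,1,2)
P² = 4/15
sum k=0..1:
  [0] +1/2 = 1/2
  [1] −1/1 = -1
S = -1/2
C² = P²·S² = 1/15 ; C = -0.258199

-0.258199  (= −√(1/15))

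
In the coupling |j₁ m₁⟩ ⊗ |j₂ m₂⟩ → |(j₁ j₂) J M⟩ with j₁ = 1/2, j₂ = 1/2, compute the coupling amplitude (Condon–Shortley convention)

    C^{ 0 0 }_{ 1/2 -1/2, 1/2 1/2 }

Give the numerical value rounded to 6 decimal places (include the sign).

triangle: 1!×0!×0!/2! = 1/2
(j±m)!: 0!×1!×1!×0!×0!×0! = 1
prefactor² = (2J+1)×Δ×N² = 1/2
  k=1: −1/(1!×0!×0!×0!×0!×0!) = -1
Σ = -1  ⇒  CG² = 1/2×(-1)² = 1/2
CG = −√(1/2) = -0.707107

-0.707107  (= −√(1/2))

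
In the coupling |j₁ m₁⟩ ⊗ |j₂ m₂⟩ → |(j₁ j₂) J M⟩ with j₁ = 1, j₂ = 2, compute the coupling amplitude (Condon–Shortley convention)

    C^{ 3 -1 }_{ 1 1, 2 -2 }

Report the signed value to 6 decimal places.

+√(1/15) = +0.258199

triangle: 0!×2!×4!/7! = 48/5040
(j±m)!: 2!×0!×0!×4!×2!×4! = 2304
prefactor² = (2J+1)×Δ×N² = 768/5
  k=0: +1/(0!×0!×0!×0!×2!×4!) = 1/48
Σ = 1/48  ⇒  CG² = 768/5×1/48² = 1/15
CG = +√(1/15) = +0.258199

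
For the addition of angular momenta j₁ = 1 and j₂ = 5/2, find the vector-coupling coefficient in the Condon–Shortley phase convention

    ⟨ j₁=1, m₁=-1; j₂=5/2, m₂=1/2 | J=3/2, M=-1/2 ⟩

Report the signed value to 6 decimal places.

+√(1/5) ≈ +0.447214

triangle: 2!·0!·3!/6! = 12/720
(j±m)!: 0!·2!·3!·2!·1!·2! = 48
prefactor² = (2J+1)·Δ·N² = 16/5
  k=2: +1/(2!·0!·0!·1!·0!·2!) = 1/4
Σ = 1/4  ⇒  CG² = 16/5·1/4² = 1/5
CG = +√(1/5) = +0.447214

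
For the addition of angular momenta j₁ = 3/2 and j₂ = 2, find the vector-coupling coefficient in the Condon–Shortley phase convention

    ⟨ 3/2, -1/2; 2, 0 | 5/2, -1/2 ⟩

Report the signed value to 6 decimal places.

triangle: 1!·2!·3!/7! = 12/5040
(j±m)!: 1!·2!·2!·2!·2!·3! = 96
prefactor² = (2J+1)·Δ·N² = 48/35
  k=0: +1/(0!·1!·2!·2!·0!·1!) = 1/4
  k=1: −1/(1!·0!·1!·1!·1!·2!) = -1/2
Σ = -1/4  ⇒  CG² = 48/35·(-1/4)² = 3/35
CG = −√(3/35) = -0.292770

-0.292770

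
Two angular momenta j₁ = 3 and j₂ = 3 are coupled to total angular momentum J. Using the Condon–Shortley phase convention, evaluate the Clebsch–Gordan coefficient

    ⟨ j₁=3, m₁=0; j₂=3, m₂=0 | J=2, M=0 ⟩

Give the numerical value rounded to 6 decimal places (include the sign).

+√(4/21) = +0.436436

j₁+j₂−J=4  J+j₁−j₂=2  J−j₁+j₂=2  j₁+j₂+J+1=9
(j₁±m₁, j₂±m₂, J±M) = (3,3,3,3,2,2)
P² = 48/7
sum k=1..3:
  [1] −1/24 = -1/24
  [2] +1/4 = 1/4
  [3] −1/24 = -1/24
S = 1/6
C² = P²·S² = 4/21 ; C = +0.436436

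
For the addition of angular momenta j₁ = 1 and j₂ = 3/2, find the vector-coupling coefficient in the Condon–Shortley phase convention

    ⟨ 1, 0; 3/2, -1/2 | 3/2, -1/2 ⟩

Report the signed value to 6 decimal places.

+√(1/15) ≈ +0.258199

triangle: 1!*1!*2!/5! = 2/120
(j±m)!: 1!*1!*1!*2!*1!*2! = 4
prefactor² = (2J+1)*Δ*N² = 4/15
  k=0: +1/(0!*1!*1!*1!*0!*1!) = 1
  k=1: −1/(1!*0!*0!*0!*1!*2!) = -1/2
Σ = 1/2  ⇒  CG² = 4/15*1/2² = 1/15
CG = +√(1/15) = +0.258199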